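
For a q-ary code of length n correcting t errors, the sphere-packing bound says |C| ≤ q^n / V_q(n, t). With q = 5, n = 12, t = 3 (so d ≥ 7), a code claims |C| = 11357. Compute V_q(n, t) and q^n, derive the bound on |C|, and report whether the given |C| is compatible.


V_q(n, t) = 15185, q^n = 244140625, Hamming bound = 16077, |C| = 11357 ≤ bound (satisfied).

Step 1: Compute V_q(n, t) = Σ_{j=0}^3 C(n, j) (q−1)^j.
  j = 0: C(12,0)·(4)^0 = 1·1 = 1.
  j = 1: C(12,1)·(4)^1 = 12·4 = 48.
  j = 2: C(12,2)·(4)^2 = 66·16 = 1056.
  j = 3: C(12,3)·(4)^3 = 220·64 = 14080.
  V_q(n, t) = 1 + 48 + 1056 + 14080 = 15185.
Step 2: q^n = 5^12 = 244140625.
Step 3: Hamming bound ⌊q^n / V_q(n,t)⌋ = ⌊244140625/15185⌋ = 16077.
Step 4: Compare |C| = 11357 to 16077: satisfied.
The claimed |C| lies below the Hamming bound.


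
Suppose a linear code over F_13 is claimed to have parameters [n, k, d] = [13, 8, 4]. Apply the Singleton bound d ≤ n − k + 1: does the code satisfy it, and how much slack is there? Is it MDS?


Singleton RHS = n − k + 1 = 6, slack = 2, bound satisfied, not MDS.

Singleton bound: d ≤ n − k + 1.
Here n = 13, k = 8, so n − k + 1 = 6.
Given d = 4, check d ≤ 6: YES.
Slack = (n − k + 1) − d = 2.
The code is NOT MDS (slack = 2 > 0).
Description: the claimed parameters are [13, 8, 4]_13; such a code would be non-MDS.


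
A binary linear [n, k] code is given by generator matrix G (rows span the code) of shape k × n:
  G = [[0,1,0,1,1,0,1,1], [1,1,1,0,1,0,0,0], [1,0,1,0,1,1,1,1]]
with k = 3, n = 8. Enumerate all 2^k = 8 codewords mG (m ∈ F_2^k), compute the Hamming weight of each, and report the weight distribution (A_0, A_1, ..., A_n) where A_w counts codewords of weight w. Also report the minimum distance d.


Weight distribution: A_0 = 1, A_3 = 1, A_4 = 2, A_5 = 3, A_6 = 1. Minimum distance d = 3.

Enumerate all 2^3 = 8 messages m ∈ F_2^3.
For each, compute codeword c = mG in F_2^8, then tally its weight.
  m = 000 → c = 00000000, weight = 0.
  m = 100 → c = 01011011, weight = 5.
  m = 010 → c = 11101000, weight = 4.
  m = 110 → c = 10110011, weight = 5.
  m = 001 → c = 10101111, weight = 6.
  m = 101 → c = 11110100, weight = 5.
  m = 011 → c = 01000111, weight = 4.
  m = 111 → c = 00011100, weight = 3.
Tally weights:
  weight 0: 1 codewords.
  weight 3: 1 codewords.
  weight 4: 2 codewords.
  weight 5: 3 codewords.
  weight 6: 1 codewords.
Minimum distance d = smallest w > 0 with A_w > 0 = 3.
Sanity: Σ A_w = 8 = 2^3 = 8 ✓.


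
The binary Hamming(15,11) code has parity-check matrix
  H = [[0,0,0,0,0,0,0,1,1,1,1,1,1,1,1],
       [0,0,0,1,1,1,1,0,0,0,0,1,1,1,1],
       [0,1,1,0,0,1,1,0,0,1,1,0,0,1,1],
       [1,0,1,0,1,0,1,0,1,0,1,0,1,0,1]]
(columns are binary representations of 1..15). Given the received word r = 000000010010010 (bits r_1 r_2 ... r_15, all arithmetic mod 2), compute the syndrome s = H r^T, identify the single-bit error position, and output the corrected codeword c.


s = (1, 1, 0, 1)^T, error position = 13, corrected codeword c = 000000010010110

Compute s = H r^T mod 2 one row at a time:
  s_1 = 1 + 0 + 0 + 1 + 0 + 0 + 1 + 0 = 3 ≡ 1 (mod 2).
  s_2 = 0 + 0 + 0 + 0 + 0 + 0 + 1 + 0 = 1 ≡ 1 (mod 2).
  s_3 = 0 + 0 + 0 + 0 + 0 + 1 + 1 + 0 = 2 ≡ 0 (mod 2).
  s_4 = 0 + 0 + 0 + 0 + 0 + 1 + 0 + 0 = 1 ≡ 1 (mod 2).
s = (1, 1, 0, 1)^T — this equals column 13 of H (binary 1101), so error is at position 13.
Correct: flip bit 13 of r = 000000010010010 to get c = 000000010010110.


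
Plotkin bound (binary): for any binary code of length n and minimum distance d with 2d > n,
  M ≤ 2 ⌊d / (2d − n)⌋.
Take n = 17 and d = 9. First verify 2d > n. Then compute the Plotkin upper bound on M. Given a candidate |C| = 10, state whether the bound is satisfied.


Plotkin bound M ≤ 18; given |C| = 10 ≤ bound (satisfied).

Check applicability: 2d = 18, n = 17.
2d − n = 1 > 0, so Plotkin applies.
Compute d/(2d−n) = 9/1 ≈ 9.0000.
⌊d/(2d−n)⌋ = 9.
Plotkin bound: M ≤ 2·9 = 18.
Given |C| = 10, check: satisfied.
This |C| is below the Plotkin bound.


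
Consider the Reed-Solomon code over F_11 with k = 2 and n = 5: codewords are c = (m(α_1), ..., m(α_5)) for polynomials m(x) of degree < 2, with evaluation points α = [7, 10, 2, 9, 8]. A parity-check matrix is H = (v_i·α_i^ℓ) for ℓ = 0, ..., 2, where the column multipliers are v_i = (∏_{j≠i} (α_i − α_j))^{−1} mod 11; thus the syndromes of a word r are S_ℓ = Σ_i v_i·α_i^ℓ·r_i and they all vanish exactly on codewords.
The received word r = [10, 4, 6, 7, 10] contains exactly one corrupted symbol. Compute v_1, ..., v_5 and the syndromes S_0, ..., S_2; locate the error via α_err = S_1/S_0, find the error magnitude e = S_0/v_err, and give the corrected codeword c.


S = (10, 4, 6), error at position 1, error magnitude e = 8, c = [2, 4, 6, 7, 10].

Step 1: column multipliers v_i = (∏_{j≠i}(α_i − α_j))^{−1} mod 11.
  i = 1 (α = 7): (7−10)(7−2)(7−9)(7−8) = (−3)·5·(−2)·(−1) = −30 ≡ 3, so v_1 = 3^{−1} = 4 (mod 11).
  i = 2 (α = 10): (10−7)(10−2)(10−9)(10−8) = 3·8·1·2 = 48 ≡ 4, so v_2 = 4^{−1} = 3 (mod 11).
  i = 3 (α = 2): (2−7)(2−10)(2−9)(2−8) = (−5)·(−8)·(−7)·(−6) = 1680 ≡ 8, so v_3 = 8^{−1} = 7 (mod 11).
  i = 4 (α = 9): (9−7)(9−10)(9−2)(9−8) = 2·(−1)·7·1 = −14 ≡ 8, so v_4 = 8^{−1} = 7 (mod 11).
  i = 5 (α = 8): (8−7)(8−10)(8−2)(8−9) = 1·(−2)·6·(−1) = 12 ≡ 1, so v_5 = 1^{−1} = 1 (mod 11).
  v = [4, 3, 7, 7, 1].
Step 2: syndromes of r = [10, 4, 6, 7, 10] (all sums mod 11).
  S_0 = Σ v_i r_i = 4·10 + 3·4 + 7·6 + 7·7 + 1·10 = 153 ≡ 10.
  S_1 = Σ v_i α_i r_i = 4·7·10 + 3·10·4 + 7·2·6 + 7·9·7 + 1·8·10 = 1005 ≡ 4.
  α_i^2 mod 11 = [5, 1, 4, 4, 9].
  S_2 = Σ v_i α_i^2 r_i = 4·5·10 + 3·1·4 + 7·4·6 + 7·4·7 + 1·9·10 = 666 ≡ 6.
  S = (10, 4, 6) ≠ 0, so r is not a codeword (an error is present).
Step 3: locate the error. For a single error e at position i, S_ℓ = v_i·e·α_i^ℓ, so α_err = S_1/S_0.
  S_0^{−1} = 10^{−1} = 10 (mod 11), so α_err = 4·10 = 40 ≡ 7 = α_1. Error position i = 1.
  Consistency check: S_2/S_1 = 6·3 = 18 ≡ 7 = α_err ✓ (single-error assumption holds).
Step 4: error magnitude e = S_0/v_1 = S_0·∏_{j≠1}(α_1 − α_j) = 10·3 = 30 ≡ 8 (mod 11).
Step 5: correct position 1: c_1 = r_1 − e = 10 − 8 ≡ 2 (mod 11). Hence c = [2, 4, 6, 7, 10].
  Check: interpolating c through the α_i gives m(x) = 1 + 8·x (degree < 2) with m(α_i) = c_i for every i, so c is indeed a codeword.


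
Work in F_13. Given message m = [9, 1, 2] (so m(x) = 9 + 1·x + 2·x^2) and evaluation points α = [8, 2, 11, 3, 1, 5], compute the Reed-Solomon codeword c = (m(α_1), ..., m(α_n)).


c = [2, 6, 2, 4, 12, 12]

Message polynomial: m(x) = 9 + 1·x + 2·x^2 (mod 13).
For each evaluation point α_i, compute m(α_i) mod 13:
  α_1 = 8: Horner steps 2 → 4 → 2, so m(8) = 2.
  α_2 = 2: Horner steps 2 → 5 → 6, so m(2) = 6.
  α_3 = 11: Horner steps 2 → 10 → 2, so m(11) = 2.
  α_4 = 3: Horner steps 2 → 7 → 4, so m(3) = 4.
  α_5 = 1: Horner steps 2 → 3 → 12, so m(1) = 12.
  α_6 = 5: Horner steps 2 → 11 → 12, so m(5) = 12.
Codeword c = [2, 6, 2, 4, 12, 12] ∈ F_13^6.


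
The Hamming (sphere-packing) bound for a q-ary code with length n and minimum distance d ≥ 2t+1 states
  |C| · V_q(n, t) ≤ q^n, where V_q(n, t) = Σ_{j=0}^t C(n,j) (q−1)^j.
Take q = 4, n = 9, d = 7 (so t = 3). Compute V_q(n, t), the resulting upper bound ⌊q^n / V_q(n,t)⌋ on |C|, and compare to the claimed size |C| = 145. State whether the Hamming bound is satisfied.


V_q(n, t) = 2620, q^n = 262144, Hamming bound = 100, |C| = 145 > bound (violated).

Step 1: Compute V_q(n, t) = Σ_{j=0}^3 C(n, j) (q−1)^j.
  j = 0: C(9,0)·(3)^0 = 1·1 = 1.
  j = 1: C(9,1)·(3)^1 = 9·3 = 27.
  j = 2: C(9,2)·(3)^2 = 36·9 = 324.
  j = 3: C(9,3)·(3)^3 = 84·27 = 2268.
  V_q(n, t) = 1 + 27 + 324 + 2268 = 2620.
Step 2: q^n = 4^9 = 262144.
Step 3: Hamming bound ⌊q^n / V_q(n,t)⌋ = ⌊262144/2620⌋ = 100.
Step 4: Compare |C| = 145 to 100: violated.
The claimed |C| lies above the Hamming bound, so no 4-ary code of length 9 with d ≥ 7 can have 145 codewords.


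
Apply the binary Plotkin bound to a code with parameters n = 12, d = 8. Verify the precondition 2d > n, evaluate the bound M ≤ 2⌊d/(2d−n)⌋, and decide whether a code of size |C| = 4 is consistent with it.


Plotkin bound M ≤ 4; given |C| = 4 ≤ bound (satisfied).

Check applicability: 2d = 16, n = 12.
2d − n = 4 > 0, so Plotkin applies.
Compute d/(2d−n) = 8/4 ≈ 2.0000.
⌊d/(2d−n)⌋ = 2.
Plotkin bound: M ≤ 2·2 = 4.
Given |C| = 4, check: satisfied.
This |C| is at the Plotkin bound.


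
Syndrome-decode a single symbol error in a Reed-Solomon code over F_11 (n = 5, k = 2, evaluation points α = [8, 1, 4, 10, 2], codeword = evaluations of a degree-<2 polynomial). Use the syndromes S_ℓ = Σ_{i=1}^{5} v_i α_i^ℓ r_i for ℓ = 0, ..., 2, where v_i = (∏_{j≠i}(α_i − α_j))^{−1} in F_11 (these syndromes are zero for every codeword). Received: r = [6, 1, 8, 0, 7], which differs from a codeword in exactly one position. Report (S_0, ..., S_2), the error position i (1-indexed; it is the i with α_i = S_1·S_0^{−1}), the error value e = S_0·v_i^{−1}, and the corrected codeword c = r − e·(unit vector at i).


S = (8, 9, 6), error at position 1, error magnitude e = 7, c = [10, 1, 8, 0, 7].

Step 1: column multipliers v_i = (∏_{j≠i}(α_i − α_j))^{−1} mod 11.
  i = 1 (α = 8): (8−1)(8−4)(8−10)(8−2) = 7·4·(−2)·6 = −336 ≡ 5, so v_1 = 5^{−1} = 9 (mod 11).
  i = 2 (α = 1): (1−8)(1−4)(1−10)(1−2) = (−7)·(−3)·(−9)·(−1) = 189 ≡ 2, so v_2 = 2^{−1} = 6 (mod 11).
  i = 3 (α = 4): (4−8)(4−1)(4−10)(4−2) = (−4)·3·(−6)·2 = 144 ≡ 1, so v_3 = 1^{−1} = 1 (mod 11).
  i = 4 (α = 10): (10−8)(10−1)(10−4)(10−2) = 2·9·6·8 = 864 ≡ 6, so v_4 = 6^{−1} = 2 (mod 11).
  i = 5 (α = 2): (2−8)(2−1)(2−4)(2−10) = (−6)·1·(−2)·(−8) = −96 ≡ 3, so v_5 = 3^{−1} = 4 (mod 11).
  v = [9, 6, 1, 2, 4].
Step 2: syndromes of r = [6, 1, 8, 0, 7] (all sums mod 11).
  S_0 = Σ v_i r_i = 9·6 + 6·1 + 1·8 + 2·0 + 4·7 = 96 ≡ 8.
  S_1 = Σ v_i α_i r_i = 9·8·6 + 6·1·1 + 1·4·8 + 2·10·0 + 4·2·7 = 526 ≡ 9.
  α_i^2 mod 11 = [9, 1, 5, 1, 4].
  S_2 = Σ v_i α_i^2 r_i = 9·9·6 + 6·1·1 + 1·5·8 + 2·1·0 + 4·4·7 = 644 ≡ 6.
  S = (8, 9, 6) ≠ 0, so r is not a codeword (an error is present).
Step 3: locate the error. For a single error e at position i, S_ℓ = v_i·e·α_i^ℓ, so α_err = S_1/S_0.
  S_0^{−1} = 8^{−1} = 7 (mod 11), so α_err = 9·7 = 63 ≡ 8 = α_1. Error position i = 1.
  Consistency check: S_2/S_1 = 6·5 = 30 ≡ 8 = α_err ✓ (single-error assumption holds).
Step 4: error magnitude e = S_0/v_1 = S_0·∏_{j≠1}(α_1 − α_j) = 8·5 = 40 ≡ 7 (mod 11).
Step 5: correct position 1: c_1 = r_1 − e = 6 − 7 ≡ 10 (mod 11). Hence c = [10, 1, 8, 0, 7].
  Check: interpolating c through the α_i gives m(x) = 6 + 6·x (degree < 2) with m(α_i) = c_i for every i, so c is indeed a codeword.


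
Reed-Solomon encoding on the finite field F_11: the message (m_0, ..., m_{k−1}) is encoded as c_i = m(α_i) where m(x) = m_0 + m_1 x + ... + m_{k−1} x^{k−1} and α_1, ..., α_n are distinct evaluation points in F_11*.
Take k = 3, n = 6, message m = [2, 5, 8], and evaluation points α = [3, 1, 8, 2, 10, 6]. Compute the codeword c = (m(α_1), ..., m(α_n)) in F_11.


c = [1, 4, 4, 0, 5, 1]

Message polynomial: m(x) = 2 + 5·x + 8·x^2 (mod 11).
For each evaluation point α_i, compute m(α_i) mod 11:
  α_1 = 3: Horner steps 8 → 7 → 1, so m(3) = 1.
  α_2 = 1: Horner steps 8 → 2 → 4, so m(1) = 4.
  α_3 = 8: Horner steps 8 → 3 → 4, so m(8) = 4.
  α_4 = 2: Horner steps 8 → 10 → 0, so m(2) = 0.
  α_5 = 10: Horner steps 8 → 8 → 5, so m(10) = 5.
  α_6 = 6: Horner steps 8 → 9 → 1, so m(6) = 1.
Codeword c = [1, 4, 4, 0, 5, 1] ∈ F_11^6.


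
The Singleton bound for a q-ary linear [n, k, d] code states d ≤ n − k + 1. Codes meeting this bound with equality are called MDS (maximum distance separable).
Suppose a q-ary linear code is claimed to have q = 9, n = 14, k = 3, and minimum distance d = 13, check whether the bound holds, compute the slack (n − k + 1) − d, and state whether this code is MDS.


Singleton RHS = n − k + 1 = 12, slack = -1, bound violated (no such code; not MDS).

Singleton bound: d ≤ n − k + 1.
Here n = 14, k = 3, so n − k + 1 = 12.
Given d = 13, check d ≤ 12: NO.
Slack = (n − k + 1) − d = -1.
The slack is negative: d = 13 exceeds n − k + 1 = 12 by 1, so the Singleton bound is violated and no linear [14, 3, 13]_9 code can exist. In particular it is not MDS (MDS requires d = n − k + 1 exactly).
Description: the claimed parameters are [14, 3, 13]_9; such a code would be impossible (violates the Singleton bound).


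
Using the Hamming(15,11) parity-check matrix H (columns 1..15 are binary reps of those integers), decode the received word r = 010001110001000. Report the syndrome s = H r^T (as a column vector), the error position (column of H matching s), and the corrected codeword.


s = (0, 1, 1, 1)^T, error position = 7, corrected codeword c = 010001010001000

Compute s = H r^T mod 2 one row at a time:
  s_1 = 1 + 0 + 0 + 0 + 1 + 0 + 0 + 0 = 2 ≡ 0 (mod 2).
  s_2 = 0 + 0 + 1 + 1 + 1 + 0 + 0 + 0 = 3 ≡ 1 (mod 2).
  s_3 = 1 + 0 + 1 + 1 + 0 + 0 + 0 + 0 = 3 ≡ 1 (mod 2).
  s_4 = 0 + 0 + 0 + 1 + 0 + 0 + 0 + 0 = 1 ≡ 1 (mod 2).
s = (0, 1, 1, 1)^T — this equals column 7 of H (binary 0111), so error is at position 7.
Correct: flip bit 7 of r = 010001110001000 to get c = 010001010001000.


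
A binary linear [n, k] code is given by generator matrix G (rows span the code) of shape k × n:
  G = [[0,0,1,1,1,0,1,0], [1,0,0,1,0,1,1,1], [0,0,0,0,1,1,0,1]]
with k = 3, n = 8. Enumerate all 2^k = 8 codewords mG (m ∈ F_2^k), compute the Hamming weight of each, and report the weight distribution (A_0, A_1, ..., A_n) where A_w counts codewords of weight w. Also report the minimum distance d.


Weight distribution: A_0 = 1, A_2 = 1, A_3 = 1, A_4 = 2, A_5 = 3. Minimum distance d = 2.

Enumerate all 2^3 = 8 messages m ∈ F_2^3.
For each, compute codeword c = mG in F_2^8, then tally its weight.
  m = 000 → c = 00000000, weight = 0.
  m = 100 → c = 00111010, weight = 4.
  m = 010 → c = 10010111, weight = 5.
  m = 110 → c = 10101101, weight = 5.
  m = 001 → c = 00001101, weight = 3.
  m = 101 → c = 00110111, weight = 5.
  m = 011 → c = 10011010, weight = 4.
  m = 111 → c = 10100000, weight = 2.
Tally weights:
  weight 0: 1 codewords.
  weight 2: 1 codewords.
  weight 3: 1 codewords.
  weight 4: 2 codewords.
  weight 5: 3 codewords.
Minimum distance d = smallest w > 0 with A_w > 0 = 2.
Sanity: Σ A_w = 8 = 2^3 = 8 ✓.


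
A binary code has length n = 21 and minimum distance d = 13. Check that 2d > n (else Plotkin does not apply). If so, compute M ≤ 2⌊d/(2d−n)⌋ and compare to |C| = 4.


Plotkin bound M ≤ 4; given |C| = 4 ≤ bound (satisfied).

Check applicability: 2d = 26, n = 21.
2d − n = 5 > 0, so Plotkin applies.
Compute d/(2d−n) = 13/5 ≈ 2.6000.
⌊d/(2d−n)⌋ = 2.
Plotkin bound: M ≤ 2·2 = 4.
Given |C| = 4, check: satisfied.
This |C| is at the Plotkin bound.


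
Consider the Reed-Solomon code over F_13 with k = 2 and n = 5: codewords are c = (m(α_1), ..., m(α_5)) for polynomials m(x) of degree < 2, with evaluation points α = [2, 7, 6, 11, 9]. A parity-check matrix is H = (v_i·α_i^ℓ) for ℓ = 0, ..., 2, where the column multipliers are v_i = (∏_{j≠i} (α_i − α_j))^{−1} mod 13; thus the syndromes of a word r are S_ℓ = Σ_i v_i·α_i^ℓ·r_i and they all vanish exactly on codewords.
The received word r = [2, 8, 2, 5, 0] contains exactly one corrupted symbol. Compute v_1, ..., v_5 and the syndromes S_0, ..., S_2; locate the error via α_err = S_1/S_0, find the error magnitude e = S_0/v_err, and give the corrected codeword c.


S = (11, 1, 6), error at position 3, error magnitude e = 3, c = [2, 8, 12, 5, 0].

Step 1: column multipliers v_i = (∏_{j≠i}(α_i − α_j))^{−1} mod 13.
  i = 1 (α = 2): (2−7)(2−6)(2−11)(2−9) = (−5)·(−4)·(−9)·(−7) = 1260 ≡ 12, so v_1 = 12^{−1} = 12 (mod 13).
  i = 2 (α = 7): (7−2)(7−6)(7−11)(7−9) = 5·1·(−4)·(−2) = 40 ≡ 1, so v_2 = 1^{−1} = 1 (mod 13).
  i = 3 (α = 6): (6−2)(6−7)(6−11)(6−9) = 4·(−1)·(−5)·(−3) = −60 ≡ 5, so v_3 = 5^{−1} = 8 (mod 13).
  i = 4 (α = 11): (11−2)(11−7)(11−6)(11−9) = 9·4·5·2 = 360 ≡ 9, so v_4 = 9^{−1} = 3 (mod 13).
  i = 5 (α = 9): (9−2)(9−7)(9−6)(9−11) = 7·2·3·(−2) = −84 ≡ 7, so v_5 = 7^{−1} = 2 (mod 13).
  v = [12, 1, 8, 3, 2].
Step 2: syndromes of r = [2, 8, 2, 5, 0] (all sums mod 13).
  S_0 = Σ v_i r_i = 12·2 + 1·8 + 8·2 + 3·5 + 2·0 = 63 ≡ 11.
  S_1 = Σ v_i α_i r_i = 12·2·2 + 1·7·8 + 8·6·2 + 3·11·5 + 2·9·0 = 365 ≡ 1.
  α_i^2 mod 13 = [4, 10, 10, 4, 3].
  S_2 = Σ v_i α_i^2 r_i = 12·4·2 + 1·10·8 + 8·10·2 + 3·4·5 + 2·3·0 = 396 ≡ 6.
  S = (11, 1, 6) ≠ 0, so r is not a codeword (an error is present).
Step 3: locate the error. For a single error e at position i, S_ℓ = v_i·e·α_i^ℓ, so α_err = S_1/S_0.
  S_0^{−1} = 11^{−1} = 6 (mod 13), so α_err = 1·6 = 6 ≡ 6 = α_3. Error position i = 3.
  Consistency check: S_2/S_1 = 6·1 = 6 ≡ 6 = α_err ✓ (single-error assumption holds).
Step 4: error magnitude e = S_0/v_3 = S_0·∏_{j≠3}(α_3 − α_j) = 11·5 = 55 ≡ 3 (mod 13).
Step 5: correct position 3: c_3 = r_3 − e = 2 − 3 ≡ 12 (mod 13). Hence c = [2, 8, 12, 5, 0].
  Check: interpolating c through the α_i gives m(x) = 10 + 9·x (degree < 2) with m(α_i) = c_i for every i, so c is indeed a codeword.


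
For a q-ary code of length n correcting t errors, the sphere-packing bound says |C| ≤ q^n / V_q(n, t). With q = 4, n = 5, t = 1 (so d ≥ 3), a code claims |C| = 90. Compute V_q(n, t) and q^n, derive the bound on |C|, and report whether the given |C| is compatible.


V_q(n, t) = 16, q^n = 1024, Hamming bound = 64, |C| = 90 > bound (violated).

Step 1: Compute V_q(n, t) = Σ_{j=0}^1 C(n, j) (q−1)^j.
  j = 0: C(5,0)·(3)^0 = 1·1 = 1.
  j = 1: C(5,1)·(3)^1 = 5·3 = 15.
  V_q(n, t) = 1 + 15 = 16.
Step 2: q^n = 4^5 = 1024.
Step 3: Hamming bound ⌊q^n / V_q(n,t)⌋ = ⌊1024/16⌋ = 64.
Step 4: Compare |C| = 90 to 64: violated.
The claimed |C| lies above the Hamming bound, so no 4-ary code of length 5 with d ≥ 3 can have 90 codewords.


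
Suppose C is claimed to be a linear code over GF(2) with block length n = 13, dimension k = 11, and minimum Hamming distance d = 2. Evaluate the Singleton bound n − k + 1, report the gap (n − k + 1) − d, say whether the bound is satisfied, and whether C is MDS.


Singleton RHS = n − k + 1 = 3, slack = 1, bound satisfied, not MDS.

Singleton bound: d ≤ n − k + 1.
Here n = 13, k = 11, so n − k + 1 = 3.
Given d = 2, check d ≤ 3: YES.
Slack = (n − k + 1) − d = 1.
The code is NOT MDS (slack = 1 > 0).
Description: the claimed parameters are [13, 11, 2]_2; such a code would be non-MDS.


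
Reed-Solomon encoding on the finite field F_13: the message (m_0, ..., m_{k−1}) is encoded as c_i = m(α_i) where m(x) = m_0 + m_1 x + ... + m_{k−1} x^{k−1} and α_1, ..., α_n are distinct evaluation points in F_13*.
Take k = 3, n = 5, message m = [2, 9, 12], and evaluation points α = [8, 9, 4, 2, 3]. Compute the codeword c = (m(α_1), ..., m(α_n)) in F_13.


c = [10, 2, 9, 3, 7]

Message polynomial: m(x) = 2 + 9·x + 12·x^2 (mod 13).
For each evaluation point α_i, compute m(α_i) mod 13:
  α_1 = 8: Horner steps 12 → 1 → 10, so m(8) = 10.
  α_2 = 9: Horner steps 12 → 0 → 2, so m(9) = 2.
  α_3 = 4: Horner steps 12 → 5 → 9, so m(4) = 9.
  α_4 = 2: Horner steps 12 → 7 → 3, so m(2) = 3.
  α_5 = 3: Horner steps 12 → 6 → 7, so m(3) = 7.
Codeword c = [10, 2, 9, 3, 7] ∈ F_13^5.


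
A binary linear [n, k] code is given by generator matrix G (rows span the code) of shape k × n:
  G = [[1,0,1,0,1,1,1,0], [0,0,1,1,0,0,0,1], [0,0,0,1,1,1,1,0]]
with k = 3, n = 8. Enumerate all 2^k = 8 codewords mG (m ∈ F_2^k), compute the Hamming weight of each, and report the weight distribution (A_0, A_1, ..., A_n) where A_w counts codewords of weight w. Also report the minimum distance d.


Weight distribution: A_0 = 1, A_2 = 1, A_3 = 2, A_4 = 1, A_5 = 2, A_6 = 1. Minimum distance d = 2.

Enumerate all 2^3 = 8 messages m ∈ F_2^3.
For each, compute codeword c = mG in F_2^8, then tally its weight.
  m = 000 → c = 00000000, weight = 0.
  m = 100 → c = 10101110, weight = 5.
  m = 010 → c = 00110001, weight = 3.
  m = 110 → c = 10011111, weight = 6.
  m = 001 → c = 00011110, weight = 4.
  m = 101 → c = 10110000, weight = 3.
  m = 011 → c = 00101111, weight = 5.
  m = 111 → c = 10000001, weight = 2.
Tally weights:
  weight 0: 1 codewords.
  weight 2: 1 codewords.
  weight 3: 2 codewords.
  weight 4: 1 codewords.
  weight 5: 2 codewords.
  weight 6: 1 codewords.
Minimum distance d = smallest w > 0 with A_w > 0 = 2.
Sanity: Σ A_w = 8 = 2^3 = 8 ✓.


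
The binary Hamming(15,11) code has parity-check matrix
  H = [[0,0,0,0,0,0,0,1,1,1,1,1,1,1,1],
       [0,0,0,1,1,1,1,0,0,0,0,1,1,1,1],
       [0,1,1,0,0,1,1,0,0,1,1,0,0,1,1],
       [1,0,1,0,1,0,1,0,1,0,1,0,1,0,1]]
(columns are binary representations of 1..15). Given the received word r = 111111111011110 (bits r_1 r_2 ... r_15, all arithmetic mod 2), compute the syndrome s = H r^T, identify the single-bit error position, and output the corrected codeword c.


s = (0, 1, 0, 1)^T, error position = 5, corrected codeword c = 111101111011110

Compute s = H r^T mod 2 one row at a time:
  s_1 = 1 + 1 + 0 + 1 + 1 + 1 + 1 + 0 = 6 ≡ 0 (mod 2).
  s_2 = 1 + 1 + 1 + 1 + 1 + 1 + 1 + 0 = 7 ≡ 1 (mod 2).
  s_3 = 1 + 1 + 1 + 1 + 0 + 1 + 1 + 0 = 6 ≡ 0 (mod 2).
  s_4 = 1 + 1 + 1 + 1 + 1 + 1 + 1 + 0 = 7 ≡ 1 (mod 2).
s = (0, 1, 0, 1)^T — this equals column 5 of H (binary 0101), so error is at position 5.
Correct: flip bit 5 of r = 111111111011110 to get c = 111101111011110.


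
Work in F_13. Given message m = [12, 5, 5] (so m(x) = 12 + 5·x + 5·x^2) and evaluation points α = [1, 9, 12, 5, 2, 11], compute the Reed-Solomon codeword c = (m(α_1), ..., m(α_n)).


c = [9, 7, 12, 6, 3, 9]

Message polynomial: m(x) = 12 + 5·x + 5·x^2 (mod 13).
For each evaluation point α_i, compute m(α_i) mod 13:
  α_1 = 1: Horner steps 5 → 10 → 9, so m(1) = 9.
  α_2 = 9: Horner steps 5 → 11 → 7, so m(9) = 7.
  α_3 = 12: Horner steps 5 → 0 → 12, so m(12) = 12.
  α_4 = 5: Horner steps 5 → 4 → 6, so m(5) = 6.
  α_5 = 2: Horner steps 5 → 2 → 3, so m(2) = 3.
  α_6 = 11: Horner steps 5 → 8 → 9, so m(11) = 9.
Codeword c = [9, 7, 12, 6, 3, 9] ∈ F_13^6.


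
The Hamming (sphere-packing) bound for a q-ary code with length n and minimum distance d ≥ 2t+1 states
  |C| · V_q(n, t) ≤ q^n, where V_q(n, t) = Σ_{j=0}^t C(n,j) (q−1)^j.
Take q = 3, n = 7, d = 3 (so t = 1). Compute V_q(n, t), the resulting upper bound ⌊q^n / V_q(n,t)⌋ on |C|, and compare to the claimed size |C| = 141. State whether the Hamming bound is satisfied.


V_q(n, t) = 15, q^n = 2187, Hamming bound = 145, |C| = 141 ≤ bound (satisfied).

Step 1: Compute V_q(n, t) = Σ_{j=0}^1 C(n, j) (q−1)^j.
  j = 0: C(7,0)·(2)^0 = 1·1 = 1.
  j = 1: C(7,1)·(2)^1 = 7·2 = 14.
  V_q(n, t) = 1 + 14 = 15.
Step 2: q^n = 3^7 = 2187.
Step 3: Hamming bound ⌊q^n / V_q(n,t)⌋ = ⌊2187/15⌋ = 145.
Step 4: Compare |C| = 141 to 145: satisfied.
The claimed |C| lies below the Hamming bound.


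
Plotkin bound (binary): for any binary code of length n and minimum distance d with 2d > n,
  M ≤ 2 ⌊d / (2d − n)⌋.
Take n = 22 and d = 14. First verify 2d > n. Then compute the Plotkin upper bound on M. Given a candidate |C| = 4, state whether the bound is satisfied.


Plotkin bound M ≤ 4; given |C| = 4 ≤ bound (satisfied).

Check applicability: 2d = 28, n = 22.
2d − n = 6 > 0, so Plotkin applies.
Compute d/(2d−n) = 14/6 ≈ 2.3333.
⌊d/(2d−n)⌋ = 2.
Plotkin bound: M ≤ 2·2 = 4.
Given |C| = 4, check: satisfied.
This |C| is at the Plotkin bound.


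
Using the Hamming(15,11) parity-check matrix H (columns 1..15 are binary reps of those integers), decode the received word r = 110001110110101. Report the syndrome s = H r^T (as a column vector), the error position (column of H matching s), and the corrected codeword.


s = (1, 0, 0, 1)^T, error position = 9, corrected codeword c = 110001111110101

Compute s = H r^T mod 2 one row at a time:
  s_1 = 1 + 0 + 1 + 1 + 0 + 1 + 0 + 1 = 5 ≡ 1 (mod 2).
  s_2 = 0 + 0 + 1 + 1 + 0 + 1 + 0 + 1 = 4 ≡ 0 (mod 2).
  s_3 = 1 + 0 + 1 + 1 + 1 + 1 + 0 + 1 = 6 ≡ 0 (mod 2).
  s_4 = 1 + 0 + 0 + 1 + 0 + 1 + 1 + 1 = 5 ≡ 1 (mod 2).
s = (1, 0, 0, 1)^T — this equals column 9 of H (binary 1001), so error is at position 9.
Correct: flip bit 9 of r = 110001110110101 to get c = 110001111110101.


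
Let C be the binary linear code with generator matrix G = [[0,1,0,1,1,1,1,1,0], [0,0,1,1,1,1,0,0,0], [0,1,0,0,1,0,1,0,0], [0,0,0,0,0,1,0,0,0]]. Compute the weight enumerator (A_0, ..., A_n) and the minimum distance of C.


Weight distribution: A_0 = 1, A_1 = 1, A_2 = 1, A_3 = 4, A_4 = 5, A_5 = 3, A_6 = 1. Minimum distance d = 1.

Enumerate all 2^4 = 16 messages m ∈ F_2^4.
For each, compute codeword c = mG in F_2^9, then tally its weight.
  m = 0000 → c = 000000000, weight = 0.
  m = 1000 → c = 010111110, weight = 6.
  m = 0100 → c = 001111000, weight = 4.
  m = 1100 → c = 011000110, weight = 4.
  m = 0010 → c = 010010100, weight = 3.
  m = 1010 → c = 000101010, weight = 3.
  m = 0110 → c = 011101100, weight = 5.
  m = 1110 → c = 001010010, weight = 3.
  m = 0001 → c = 000001000, weight = 1.
  m = 1001 → c = 010110110, weight = 5.
  m = 0101 → c = 001110000, weight = 3.
  m = 1101 → c = 011001110, weight = 5.
  m = 0011 → c = 010011100, weight = 4.
  m = 1011 → c = 000100010, weight = 2.
  m = 0111 → c = 011100100, weight = 4.
  m = 1111 → c = 001011010, weight = 4.
Tally weights:
  weight 0: 1 codewords.
  weight 1: 1 codewords.
  weight 2: 1 codewords.
  weight 3: 4 codewords.
  weight 4: 5 codewords.
  weight 5: 3 codewords.
  weight 6: 1 codewords.
Minimum distance d = smallest w > 0 with A_w > 0 = 1.
Sanity: Σ A_w = 16 = 2^4 = 16 ✓.


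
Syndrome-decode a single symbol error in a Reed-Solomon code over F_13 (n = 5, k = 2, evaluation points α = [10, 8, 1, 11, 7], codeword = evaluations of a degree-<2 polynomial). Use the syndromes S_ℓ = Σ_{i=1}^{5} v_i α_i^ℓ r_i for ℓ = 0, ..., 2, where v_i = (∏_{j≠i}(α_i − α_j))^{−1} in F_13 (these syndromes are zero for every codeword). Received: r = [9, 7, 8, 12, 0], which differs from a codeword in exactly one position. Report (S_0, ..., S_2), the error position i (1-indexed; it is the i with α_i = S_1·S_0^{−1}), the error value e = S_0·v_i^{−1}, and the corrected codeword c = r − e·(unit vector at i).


S = (10, 2, 3), error at position 2, error magnitude e = 4, c = [9, 3, 8, 12, 0].

Step 1: column multipliers v_i = (∏_{j≠i}(α_i − α_j))^{−1} mod 13.
  i = 1 (α = 10): (10−8)(10−1)(10−11)(10−7) = 2·9·(−1)·3 = −54 ≡ 11, so v_1 = 11^{−1} = 6 (mod 13).
  i = 2 (α = 8): (8−10)(8−1)(8−11)(8−7) = (−2)·7·(−3)·1 = 42 ≡ 3, so v_2 = 3^{−1} = 9 (mod 13).
  i = 3 (α = 1): (1−10)(1−8)(1−11)(1−7) = (−9)·(−7)·(−10)·(−6) = 3780 ≡ 10, so v_3 = 10^{−1} = 4 (mod 13).
  i = 4 (α = 11): (11−10)(11−8)(11−1)(11−7) = 1·3·10·4 = 120 ≡ 3, so v_4 = 3^{−1} = 9 (mod 13).
  i = 5 (α = 7): (7−10)(7−8)(7−1)(7−11) = (−3)·(−1)·6·(−4) = −72 ≡ 6, so v_5 = 6^{−1} = 11 (mod 13).
  v = [6, 9, 4, 9, 11].
Step 2: syndromes of r = [9, 7, 8, 12, 0] (all sums mod 13).
  S_0 = Σ v_i r_i = 6·9 + 9·7 + 4·8 + 9·12 + 11·0 = 257 ≡ 10.
  S_1 = Σ v_i α_i r_i = 6·10·9 + 9·8·7 + 4·1·8 + 9·11·12 + 11·7·0 = 2264 ≡ 2.
  α_i^2 mod 13 = [9, 12, 1, 4, 10].
  S_2 = Σ v_i α_i^2 r_i = 6·9·9 + 9·12·7 + 4·1·8 + 9·4·12 + 11·10·0 = 1706 ≡ 3.
  S = (10, 2, 3) ≠ 0, so r is not a codeword (an error is present).
Step 3: locate the error. For a single error e at position i, S_ℓ = v_i·e·α_i^ℓ, so α_err = S_1/S_0.
  S_0^{−1} = 10^{−1} = 4 (mod 13), so α_err = 2·4 = 8 ≡ 8 = α_2. Error position i = 2.
  Consistency check: S_2/S_1 = 3·7 = 21 ≡ 8 = α_err ✓ (single-error assumption holds).
Step 4: error magnitude e = S_0/v_2 = S_0·∏_{j≠2}(α_2 − α_j) = 10·3 = 30 ≡ 4 (mod 13).
Step 5: correct position 2: c_2 = r_2 − e = 7 − 4 ≡ 3 (mod 13). Hence c = [9, 3, 8, 12, 0].
  Check: interpolating c through the α_i gives m(x) = 5 + 3·x (degree < 2) with m(α_i) = c_i for every i, so c is indeed a codeword.


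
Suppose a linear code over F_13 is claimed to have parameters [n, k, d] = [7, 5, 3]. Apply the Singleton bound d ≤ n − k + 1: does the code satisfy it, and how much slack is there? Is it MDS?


Singleton RHS = n − k + 1 = 3, slack = 0, bound satisfied, MDS.

Singleton bound: d ≤ n − k + 1.
Here n = 7, k = 5, so n − k + 1 = 3.
Given d = 3, check d ≤ 3: YES.
Slack = (n − k + 1) − d = 0.
The code is MDS (slack = 0).
Description: the claimed parameters are [7, 5, 3]_13; such a code would be MDS (meets Singleton bound).


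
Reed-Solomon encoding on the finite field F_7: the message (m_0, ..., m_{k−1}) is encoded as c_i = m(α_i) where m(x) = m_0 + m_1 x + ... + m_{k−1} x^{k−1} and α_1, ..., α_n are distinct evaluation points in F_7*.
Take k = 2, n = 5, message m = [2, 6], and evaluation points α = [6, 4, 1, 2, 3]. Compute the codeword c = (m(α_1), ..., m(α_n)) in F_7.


c = [3, 5, 1, 0, 6]

Message polynomial: m(x) = 2 + 6·x (mod 7).
For each evaluation point α_i, compute m(α_i) mod 7:
  α_1 = 6: Horner steps 6 → 3, so m(6) = 3.
  α_2 = 4: Horner steps 6 → 5, so m(4) = 5.
  α_3 = 1: Horner steps 6 → 1, so m(1) = 1.
  α_4 = 2: Horner steps 6 → 0, so m(2) = 0.
  α_5 = 3: Horner steps 6 → 6, so m(3) = 6.
Codeword c = [3, 5, 1, 0, 6] ∈ F_7^5.


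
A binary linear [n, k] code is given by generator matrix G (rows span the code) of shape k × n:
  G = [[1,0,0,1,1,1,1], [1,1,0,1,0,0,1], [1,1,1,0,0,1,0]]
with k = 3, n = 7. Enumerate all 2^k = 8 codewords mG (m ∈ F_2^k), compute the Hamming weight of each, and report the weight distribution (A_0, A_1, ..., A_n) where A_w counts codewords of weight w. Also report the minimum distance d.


Weight distribution: A_0 = 1, A_3 = 2, A_4 = 3, A_5 = 2. Minimum distance d = 3.

Enumerate all 2^3 = 8 messages m ∈ F_2^3.
For each, compute codeword c = mG in F_2^7, then tally its weight.
  m = 000 → c = 0000000, weight = 0.
  m = 100 → c = 1001111, weight = 5.
  m = 010 → c = 1101001, weight = 4.
  m = 110 → c = 0100110, weight = 3.
  m = 001 → c = 1110010, weight = 4.
  m = 101 → c = 0111101, weight = 5.
  m = 011 → c = 0011011, weight = 4.
  m = 111 → c = 1010100, weight = 3.
Tally weights:
  weight 0: 1 codewords.
  weight 3: 2 codewords.
  weight 4: 3 codewords.
  weight 5: 2 codewords.
Minimum distance d = smallest w > 0 with A_w > 0 = 3.
Sanity: Σ A_w = 8 = 2^3 = 8 ✓.


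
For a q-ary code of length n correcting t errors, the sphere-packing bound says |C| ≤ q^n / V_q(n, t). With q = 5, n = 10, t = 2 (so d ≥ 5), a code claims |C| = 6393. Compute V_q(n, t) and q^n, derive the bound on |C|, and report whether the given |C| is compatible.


V_q(n, t) = 761, q^n = 9765625, Hamming bound = 12832, |C| = 6393 ≤ bound (satisfied).

Step 1: Compute V_q(n, t) = Σ_{j=0}^2 C(n, j) (q−1)^j.
  j = 0: C(10,0)·(4)^0 = 1·1 = 1.
  j = 1: C(10,1)·(4)^1 = 10·4 = 40.
  j = 2: C(10,2)·(4)^2 = 45·16 = 720.
  V_q(n, t) = 1 + 40 + 720 = 761.
Step 2: q^n = 5^10 = 9765625.
Step 3: Hamming bound ⌊q^n / V_q(n,t)⌋ = ⌊9765625/761⌋ = 12832.
Step 4: Compare |C| = 6393 to 12832: satisfied.
The claimed |C| lies below the Hamming bound.


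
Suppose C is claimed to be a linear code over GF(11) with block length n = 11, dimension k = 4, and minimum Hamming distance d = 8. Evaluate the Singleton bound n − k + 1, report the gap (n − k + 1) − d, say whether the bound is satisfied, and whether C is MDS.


Singleton RHS = n − k + 1 = 8, slack = 0, bound satisfied, MDS.

Singleton bound: d ≤ n − k + 1.
Here n = 11, k = 4, so n − k + 1 = 8.
Given d = 8, check d ≤ 8: YES.
Slack = (n − k + 1) − d = 0.
The code is MDS (slack = 0).
Description: the claimed parameters are [11, 4, 8]_11; such a code would be MDS (meets Singleton bound).


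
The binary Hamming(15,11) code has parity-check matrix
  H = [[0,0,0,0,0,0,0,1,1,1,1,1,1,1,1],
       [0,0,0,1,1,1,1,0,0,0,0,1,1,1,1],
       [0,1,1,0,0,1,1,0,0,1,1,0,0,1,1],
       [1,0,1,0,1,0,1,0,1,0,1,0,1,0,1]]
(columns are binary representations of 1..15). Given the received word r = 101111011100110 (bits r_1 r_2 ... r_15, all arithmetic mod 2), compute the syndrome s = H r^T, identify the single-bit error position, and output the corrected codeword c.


s = (1, 1, 0, 1)^T, error position = 13, corrected codeword c = 101111011100010

Compute s = H r^T mod 2 one row at a time:
  s_1 = 1 + 1 + 1 + 0 + 0 + 1 + 1 + 0 = 5 ≡ 1 (mod 2).
  s_2 = 1 + 1 + 1 + 0 + 0 + 1 + 1 + 0 = 5 ≡ 1 (mod 2).
  s_3 = 0 + 1 + 1 + 0 + 1 + 0 + 1 + 0 = 4 ≡ 0 (mod 2).
  s_4 = 1 + 1 + 1 + 0 + 1 + 0 + 1 + 0 = 5 ≡ 1 (mod 2).
s = (1, 1, 0, 1)^T — this equals column 13 of H (binary 1101), so error is at position 13.
Correct: flip bit 13 of r = 101111011100110 to get c = 101111011100010.


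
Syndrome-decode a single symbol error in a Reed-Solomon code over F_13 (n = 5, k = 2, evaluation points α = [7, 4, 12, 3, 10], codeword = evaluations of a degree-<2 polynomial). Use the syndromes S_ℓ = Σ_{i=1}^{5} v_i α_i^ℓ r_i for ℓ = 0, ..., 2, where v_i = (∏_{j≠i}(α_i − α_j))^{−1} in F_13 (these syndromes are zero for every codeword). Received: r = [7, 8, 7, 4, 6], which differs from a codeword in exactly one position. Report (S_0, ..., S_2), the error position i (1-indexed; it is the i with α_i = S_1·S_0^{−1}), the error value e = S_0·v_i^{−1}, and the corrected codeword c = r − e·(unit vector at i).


S = (9, 4, 9), error at position 3, error magnitude e = 6, c = [7, 8, 1, 4, 6].

Step 1: column multipliers v_i = (∏_{j≠i}(α_i − α_j))^{−1} mod 13.
  i = 1 (α = 7): (7−4)(7−12)(7−3)(7−10) = 3·(−5)·4·(−3) = 180 ≡ 11, so v_1 = 11^{−1} = 6 (mod 13).
  i = 2 (α = 4): (4−7)(4−12)(4−3)(4−10) = (−3)·(−8)·1·(−6) = −144 ≡ 12, so v_2 = 12^{−1} = 12 (mod 13).
  i = 3 (α = 12): (12−7)(12−4)(12−3)(12−10) = 5·8·9·2 = 720 ≡ 5, so v_3 = 5^{−1} = 8 (mod 13).
  i = 4 (α = 3): (3−7)(3−4)(3−12)(3−10) = (−4)·(−1)·(−9)·(−7) = 252 ≡ 5, so v_4 = 5^{−1} = 8 (mod 13).
  i = 5 (α = 10): (10−7)(10−4)(10−12)(10−3) = 3·6·(−2)·7 = −252 ≡ 8, so v_5 = 8^{−1} = 5 (mod 13).
  v = [6, 12, 8, 8, 5].
Step 2: syndromes of r = [7, 8, 7, 4, 6] (all sums mod 13).
  S_0 = Σ v_i r_i = 6·7 + 12·8 + 8·7 + 8·4 + 5·6 = 256 ≡ 9.
  S_1 = Σ v_i α_i r_i = 6·7·7 + 12·4·8 + 8·12·7 + 8·3·4 + 5·10·6 = 1746 ≡ 4.
  α_i^2 mod 13 = [10, 3, 1, 9, 9].
  S_2 = Σ v_i α_i^2 r_i = 6·10·7 + 12·3·8 + 8·1·7 + 8·9·4 + 5·9·6 = 1322 ≡ 9.
  S = (9, 4, 9) ≠ 0, so r is not a codeword (an error is present).
Step 3: locate the error. For a single error e at position i, S_ℓ = v_i·e·α_i^ℓ, so α_err = S_1/S_0.
  S_0^{−1} = 9^{−1} = 3 (mod 13), so α_err = 4·3 = 12 ≡ 12 = α_3. Error position i = 3.
  Consistency check: S_2/S_1 = 9·10 = 90 ≡ 12 = α_err ✓ (single-error assumption holds).
Step 4: error magnitude e = S_0/v_3 = S_0·∏_{j≠3}(α_3 − α_j) = 9·5 = 45 ≡ 6 (mod 13).
Step 5: correct position 3: c_3 = r_3 − e = 7 − 6 ≡ 1 (mod 13). Hence c = [7, 8, 1, 4, 6].
  Check: interpolating c through the α_i gives m(x) = 5 + 4·x (degree < 2) with m(α_i) = c_i for every i, so c is indeed a codeword.


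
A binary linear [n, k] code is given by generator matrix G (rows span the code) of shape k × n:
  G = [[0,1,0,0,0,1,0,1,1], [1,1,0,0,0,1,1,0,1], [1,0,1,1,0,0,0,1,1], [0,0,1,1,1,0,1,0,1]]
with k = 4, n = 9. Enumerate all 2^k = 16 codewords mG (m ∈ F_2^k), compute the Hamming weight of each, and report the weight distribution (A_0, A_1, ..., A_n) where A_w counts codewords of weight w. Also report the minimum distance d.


Weight distribution: A_0 = 1, A_1 = 1, A_3 = 1, A_4 = 3, A_5 = 5, A_6 = 4, A_7 = 1. Minimum distance d = 1.

Enumerate all 2^4 = 16 messages m ∈ F_2^4.
For each, compute codeword c = mG in F_2^9, then tally its weight.
  m = 0000 → c = 000000000, weight = 0.
  m = 1000 → c = 010001011, weight = 4.
  m = 0100 → c = 110001101, weight = 5.
  m = 1100 → c = 100000110, weight = 3.
  m = 0010 → c = 101100011, weight = 5.
  m = 1010 → c = 111101000, weight = 5.
  m = 0110 → c = 011101110, weight = 6.
  m = 1110 → c = 001100101, weight = 4.
  m = 0001 → c = 001110101, weight = 5.
  m = 1001 → c = 011111110, weight = 7.
  m = 0101 → c = 111111000, weight = 6.
  m = 1101 → c = 101110011, weight = 6.
  m = 0011 → c = 100010110, weight = 4.
  m = 1011 → c = 110011101, weight = 6.
  m = 0111 → c = 010011011, weight = 5.
  m = 1111 → c = 000010000, weight = 1.
Tally weights:
  weight 0: 1 codewords.
  weight 1: 1 codewords.
  weight 3: 1 codewords.
  weight 4: 3 codewords.
  weight 5: 5 codewords.
  weight 6: 4 codewords.
  weight 7: 1 codewords.
Minimum distance d = smallest w > 0 with A_w > 0 = 1.
Sanity: Σ A_w = 16 = 2^4 = 16 ✓.


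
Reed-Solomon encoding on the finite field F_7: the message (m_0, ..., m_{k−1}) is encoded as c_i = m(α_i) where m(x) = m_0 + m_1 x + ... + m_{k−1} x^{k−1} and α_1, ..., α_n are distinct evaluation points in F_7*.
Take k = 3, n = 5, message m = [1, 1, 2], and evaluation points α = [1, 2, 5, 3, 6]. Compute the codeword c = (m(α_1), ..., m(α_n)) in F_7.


c = [4, 4, 0, 1, 2]

Message polynomial: m(x) = 1 + 1·x + 2·x^2 (mod 7).
For each evaluation point α_i, compute m(α_i) mod 7:
  α_1 = 1: Horner steps 2 → 3 → 4, so m(1) = 4.
  α_2 = 2: Horner steps 2 → 5 → 4, so m(2) = 4.
  α_3 = 5: Horner steps 2 → 4 → 0, so m(5) = 0.
  α_4 = 3: Horner steps 2 → 0 → 1, so m(3) = 1.
  α_5 = 6: Horner steps 2 → 6 → 2, so m(6) = 2.
Codeword c = [4, 4, 0, 1, 2] ∈ F_7^5.


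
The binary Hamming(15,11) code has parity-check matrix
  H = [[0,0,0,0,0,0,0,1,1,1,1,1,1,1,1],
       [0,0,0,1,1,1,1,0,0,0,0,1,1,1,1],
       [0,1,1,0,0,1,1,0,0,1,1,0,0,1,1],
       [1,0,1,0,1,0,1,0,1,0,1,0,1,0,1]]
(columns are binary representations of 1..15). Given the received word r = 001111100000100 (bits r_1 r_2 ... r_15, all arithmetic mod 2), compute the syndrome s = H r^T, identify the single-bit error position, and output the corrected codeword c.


s = (1, 1, 1, 0)^T, error position = 14, corrected codeword c = 001111100000110

Compute s = H r^T mod 2 one row at a time:
  s_1 = 0 + 0 + 0 + 0 + 0 + 1 + 0 + 0 = 1 ≡ 1 (mod 2).
  s_2 = 1 + 1 + 1 + 1 + 0 + 1 + 0 + 0 = 5 ≡ 1 (mod 2).
  s_3 = 0 + 1 + 1 + 1 + 0 + 0 + 0 + 0 = 3 ≡ 1 (mod 2).
  s_4 = 0 + 1 + 1 + 1 + 0 + 0 + 1 + 0 = 4 ≡ 0 (mod 2).
s = (1, 1, 1, 0)^T — this equals column 14 of H (binary 1110), so error is at position 14.
Correct: flip bit 14 of r = 001111100000100 to get c = 001111100000110.


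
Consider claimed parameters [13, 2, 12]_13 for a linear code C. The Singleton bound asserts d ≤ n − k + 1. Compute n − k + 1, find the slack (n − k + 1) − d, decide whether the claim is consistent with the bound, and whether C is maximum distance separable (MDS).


Singleton RHS = n − k + 1 = 12, slack = 0, bound satisfied, MDS.

Singleton bound: d ≤ n − k + 1.
Here n = 13, k = 2, so n − k + 1 = 12.
Given d = 12, check d ≤ 12: YES.
Slack = (n − k + 1) − d = 0.
The code is MDS (slack = 0).
Description: the claimed parameters are [13, 2, 12]_13; such a code would be MDS (meets Singleton bound).


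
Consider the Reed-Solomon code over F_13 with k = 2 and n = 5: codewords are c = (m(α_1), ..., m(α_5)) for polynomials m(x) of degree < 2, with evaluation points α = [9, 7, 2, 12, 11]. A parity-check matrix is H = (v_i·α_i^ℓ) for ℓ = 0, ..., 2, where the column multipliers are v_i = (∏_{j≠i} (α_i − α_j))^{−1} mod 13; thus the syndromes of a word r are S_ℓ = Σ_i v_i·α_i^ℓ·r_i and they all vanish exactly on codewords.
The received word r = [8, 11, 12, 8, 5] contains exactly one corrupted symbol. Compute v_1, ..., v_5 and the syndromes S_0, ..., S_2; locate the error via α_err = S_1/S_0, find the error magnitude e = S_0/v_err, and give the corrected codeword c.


S = (9, 4, 9), error at position 4, error magnitude e = 11, c = [8, 11, 12, 10, 5].

Step 1: column multipliers v_i = (∏_{j≠i}(α_i − α_j))^{−1} mod 13.
  i = 1 (α = 9): (9−7)(9−2)(9−12)(9−11) = 2·7·(−3)·(−2) = 84 ≡ 6, so v_1 = 6^{−1} = 11 (mod 13).
  i = 2 (α = 7): (7−9)(7−2)(7−12)(7−11) = (−2)·5·(−5)·(−4) = −200 ≡ 8, so v_2 = 8^{−1} = 5 (mod 13).
  i = 3 (α = 2): (2−9)(2−7)(2−12)(2−11) = (−7)·(−5)·(−10)·(−9) = 3150 ≡ 4, so v_3 = 4^{−1} = 10 (mod 13).
  i = 4 (α = 12): (12−9)(12−7)(12−2)(12−11) = 3·5·10·1 = 150 ≡ 7, so v_4 = 7^{−1} = 2 (mod 13).
  i = 5 (α = 11): (11−9)(11−7)(11−2)(11−12) = 2·4·9·(−1) = −72 ≡ 6, so v_5 = 6^{−1} = 11 (mod 13).
  v = [11, 5, 10, 2, 11].
Step 2: syndromes of r = [8, 11, 12, 8, 5] (all sums mod 13).
  S_0 = Σ v_i r_i = 11·8 + 5·11 + 10·12 + 2·8 + 11·5 = 334 ≡ 9.
  S_1 = Σ v_i α_i r_i = 11·9·8 + 5·7·11 + 10·2·12 + 2·12·8 + 11·11·5 = 2214 ≡ 4.
  α_i^2 mod 13 = [3, 10, 4, 1, 4].
  S_2 = Σ v_i α_i^2 r_i = 11·3·8 + 5·10·11 + 10·4·12 + 2·1·8 + 11·4·5 = 1530 ≡ 9.
  S = (9, 4, 9) ≠ 0, so r is not a codeword (an error is present).
Step 3: locate the error. For a single error e at position i, S_ℓ = v_i·e·α_i^ℓ, so α_err = S_1/S_0.
  S_0^{−1} = 9^{−1} = 3 (mod 13), so α_err = 4·3 = 12 ≡ 12 = α_4. Error position i = 4.
  Consistency check: S_2/S_1 = 9·10 = 90 ≡ 12 = α_err ✓ (single-error assumption holds).
Step 4: error magnitude e = S_0/v_4 = S_0·∏_{j≠4}(α_4 − α_j) = 9·7 = 63 ≡ 11 (mod 13).
Step 5: correct position 4: c_4 = r_4 − e = 8 − 11 ≡ 10 (mod 13). Hence c = [8, 11, 12, 10, 5].
  Check: interpolating c through the α_i gives m(x) = 2 + 5·x (degree < 2) with m(α_i) = c_i for every i, so c is indeed a codeword.
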